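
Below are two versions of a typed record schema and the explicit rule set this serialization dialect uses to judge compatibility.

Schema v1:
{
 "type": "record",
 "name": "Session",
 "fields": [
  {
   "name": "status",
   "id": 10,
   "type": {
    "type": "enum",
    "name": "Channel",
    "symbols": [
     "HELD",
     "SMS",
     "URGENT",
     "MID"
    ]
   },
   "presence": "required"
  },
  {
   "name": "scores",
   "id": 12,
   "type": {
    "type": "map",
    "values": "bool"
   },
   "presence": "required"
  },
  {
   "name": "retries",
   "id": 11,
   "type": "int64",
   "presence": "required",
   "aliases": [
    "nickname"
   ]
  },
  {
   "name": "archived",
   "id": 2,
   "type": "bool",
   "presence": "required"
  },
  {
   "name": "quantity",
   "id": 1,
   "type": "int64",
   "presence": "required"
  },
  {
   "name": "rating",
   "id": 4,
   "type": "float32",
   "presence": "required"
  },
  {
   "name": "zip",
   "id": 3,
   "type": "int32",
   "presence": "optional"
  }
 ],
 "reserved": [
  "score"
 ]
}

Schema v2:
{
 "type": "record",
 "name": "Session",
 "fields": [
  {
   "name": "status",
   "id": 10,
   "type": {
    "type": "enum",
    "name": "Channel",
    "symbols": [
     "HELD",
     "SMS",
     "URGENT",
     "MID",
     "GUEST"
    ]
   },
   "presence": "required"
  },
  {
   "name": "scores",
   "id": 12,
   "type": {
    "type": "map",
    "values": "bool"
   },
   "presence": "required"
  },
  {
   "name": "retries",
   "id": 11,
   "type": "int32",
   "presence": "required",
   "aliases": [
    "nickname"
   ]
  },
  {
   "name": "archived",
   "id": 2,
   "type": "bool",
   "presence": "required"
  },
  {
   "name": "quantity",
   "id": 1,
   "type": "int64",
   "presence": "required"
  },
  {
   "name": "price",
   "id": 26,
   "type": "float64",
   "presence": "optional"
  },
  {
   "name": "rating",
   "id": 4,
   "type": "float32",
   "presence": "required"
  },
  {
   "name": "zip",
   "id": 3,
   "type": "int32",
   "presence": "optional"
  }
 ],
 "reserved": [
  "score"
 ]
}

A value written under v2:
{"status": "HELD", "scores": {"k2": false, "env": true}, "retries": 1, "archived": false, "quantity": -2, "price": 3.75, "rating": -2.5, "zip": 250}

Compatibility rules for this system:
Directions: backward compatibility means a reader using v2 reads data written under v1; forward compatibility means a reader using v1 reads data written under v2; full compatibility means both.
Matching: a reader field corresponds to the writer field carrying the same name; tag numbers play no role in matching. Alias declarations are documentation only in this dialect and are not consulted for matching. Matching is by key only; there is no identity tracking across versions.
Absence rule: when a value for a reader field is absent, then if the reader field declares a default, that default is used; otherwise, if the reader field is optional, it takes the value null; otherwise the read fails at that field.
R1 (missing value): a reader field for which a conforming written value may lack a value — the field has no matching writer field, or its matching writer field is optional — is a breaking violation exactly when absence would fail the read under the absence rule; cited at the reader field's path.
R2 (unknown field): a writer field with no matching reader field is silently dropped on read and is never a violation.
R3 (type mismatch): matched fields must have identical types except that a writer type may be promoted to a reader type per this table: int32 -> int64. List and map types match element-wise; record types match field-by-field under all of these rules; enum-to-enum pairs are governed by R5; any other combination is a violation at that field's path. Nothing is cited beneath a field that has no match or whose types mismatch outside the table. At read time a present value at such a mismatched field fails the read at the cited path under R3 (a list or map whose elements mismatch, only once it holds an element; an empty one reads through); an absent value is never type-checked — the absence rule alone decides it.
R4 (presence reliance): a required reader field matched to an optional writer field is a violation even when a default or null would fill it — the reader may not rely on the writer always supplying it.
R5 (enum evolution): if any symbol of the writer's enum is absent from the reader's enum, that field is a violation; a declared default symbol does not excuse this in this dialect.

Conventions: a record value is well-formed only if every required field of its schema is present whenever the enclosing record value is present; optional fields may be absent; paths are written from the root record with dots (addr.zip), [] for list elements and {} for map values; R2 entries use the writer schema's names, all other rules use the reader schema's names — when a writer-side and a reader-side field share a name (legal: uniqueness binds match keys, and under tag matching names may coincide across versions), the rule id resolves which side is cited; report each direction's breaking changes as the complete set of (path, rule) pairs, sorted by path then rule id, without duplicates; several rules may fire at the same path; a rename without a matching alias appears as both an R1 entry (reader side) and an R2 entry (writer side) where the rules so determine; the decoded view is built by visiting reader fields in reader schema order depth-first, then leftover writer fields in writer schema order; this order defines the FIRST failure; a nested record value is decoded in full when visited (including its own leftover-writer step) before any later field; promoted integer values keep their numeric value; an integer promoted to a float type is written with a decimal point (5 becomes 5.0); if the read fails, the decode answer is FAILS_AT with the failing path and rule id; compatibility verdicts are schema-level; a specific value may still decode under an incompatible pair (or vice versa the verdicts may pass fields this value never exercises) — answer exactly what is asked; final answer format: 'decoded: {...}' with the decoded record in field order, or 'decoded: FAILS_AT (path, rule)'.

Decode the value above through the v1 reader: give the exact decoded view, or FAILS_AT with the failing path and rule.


decoded: {"status": "HELD", "scores": {"k2": false, "env": true}, "retries": 1, "archived": false, "quantity": -2, "rating": -2.5, "zip": 250}

in Session below, arrows point writer -> reader
decode walk for Session under reader schema v1:
  status := "HELD"
  scores := {"k2": false, "env": true}
  retries := 1 (int32 -> int64)
  archived := false
  quantity := -2
  rating := -2.5
  zip := 250
  writer price: no reader field; dropped
  => decoded: {"status": "HELD", "scores": {"k2": false, "env": true}, "retries": 1, "archived": false, "quantity": -2, "rating": -2.5, "zip": 250}
diffs on Session not affecting the asked answer:
  added field price to record Session: optional float64, tag 26 (in v2 it sits immediately before rating) -> inert under this dialect — no rule fires on Session and the result does not move
  field retries in record Session: type int64 changed to int32 -> shifts the Session verdicts, not this decode
  enum Channel (field status in record Session): symbol GUEST added -> shifts the Session verdicts, not this decode


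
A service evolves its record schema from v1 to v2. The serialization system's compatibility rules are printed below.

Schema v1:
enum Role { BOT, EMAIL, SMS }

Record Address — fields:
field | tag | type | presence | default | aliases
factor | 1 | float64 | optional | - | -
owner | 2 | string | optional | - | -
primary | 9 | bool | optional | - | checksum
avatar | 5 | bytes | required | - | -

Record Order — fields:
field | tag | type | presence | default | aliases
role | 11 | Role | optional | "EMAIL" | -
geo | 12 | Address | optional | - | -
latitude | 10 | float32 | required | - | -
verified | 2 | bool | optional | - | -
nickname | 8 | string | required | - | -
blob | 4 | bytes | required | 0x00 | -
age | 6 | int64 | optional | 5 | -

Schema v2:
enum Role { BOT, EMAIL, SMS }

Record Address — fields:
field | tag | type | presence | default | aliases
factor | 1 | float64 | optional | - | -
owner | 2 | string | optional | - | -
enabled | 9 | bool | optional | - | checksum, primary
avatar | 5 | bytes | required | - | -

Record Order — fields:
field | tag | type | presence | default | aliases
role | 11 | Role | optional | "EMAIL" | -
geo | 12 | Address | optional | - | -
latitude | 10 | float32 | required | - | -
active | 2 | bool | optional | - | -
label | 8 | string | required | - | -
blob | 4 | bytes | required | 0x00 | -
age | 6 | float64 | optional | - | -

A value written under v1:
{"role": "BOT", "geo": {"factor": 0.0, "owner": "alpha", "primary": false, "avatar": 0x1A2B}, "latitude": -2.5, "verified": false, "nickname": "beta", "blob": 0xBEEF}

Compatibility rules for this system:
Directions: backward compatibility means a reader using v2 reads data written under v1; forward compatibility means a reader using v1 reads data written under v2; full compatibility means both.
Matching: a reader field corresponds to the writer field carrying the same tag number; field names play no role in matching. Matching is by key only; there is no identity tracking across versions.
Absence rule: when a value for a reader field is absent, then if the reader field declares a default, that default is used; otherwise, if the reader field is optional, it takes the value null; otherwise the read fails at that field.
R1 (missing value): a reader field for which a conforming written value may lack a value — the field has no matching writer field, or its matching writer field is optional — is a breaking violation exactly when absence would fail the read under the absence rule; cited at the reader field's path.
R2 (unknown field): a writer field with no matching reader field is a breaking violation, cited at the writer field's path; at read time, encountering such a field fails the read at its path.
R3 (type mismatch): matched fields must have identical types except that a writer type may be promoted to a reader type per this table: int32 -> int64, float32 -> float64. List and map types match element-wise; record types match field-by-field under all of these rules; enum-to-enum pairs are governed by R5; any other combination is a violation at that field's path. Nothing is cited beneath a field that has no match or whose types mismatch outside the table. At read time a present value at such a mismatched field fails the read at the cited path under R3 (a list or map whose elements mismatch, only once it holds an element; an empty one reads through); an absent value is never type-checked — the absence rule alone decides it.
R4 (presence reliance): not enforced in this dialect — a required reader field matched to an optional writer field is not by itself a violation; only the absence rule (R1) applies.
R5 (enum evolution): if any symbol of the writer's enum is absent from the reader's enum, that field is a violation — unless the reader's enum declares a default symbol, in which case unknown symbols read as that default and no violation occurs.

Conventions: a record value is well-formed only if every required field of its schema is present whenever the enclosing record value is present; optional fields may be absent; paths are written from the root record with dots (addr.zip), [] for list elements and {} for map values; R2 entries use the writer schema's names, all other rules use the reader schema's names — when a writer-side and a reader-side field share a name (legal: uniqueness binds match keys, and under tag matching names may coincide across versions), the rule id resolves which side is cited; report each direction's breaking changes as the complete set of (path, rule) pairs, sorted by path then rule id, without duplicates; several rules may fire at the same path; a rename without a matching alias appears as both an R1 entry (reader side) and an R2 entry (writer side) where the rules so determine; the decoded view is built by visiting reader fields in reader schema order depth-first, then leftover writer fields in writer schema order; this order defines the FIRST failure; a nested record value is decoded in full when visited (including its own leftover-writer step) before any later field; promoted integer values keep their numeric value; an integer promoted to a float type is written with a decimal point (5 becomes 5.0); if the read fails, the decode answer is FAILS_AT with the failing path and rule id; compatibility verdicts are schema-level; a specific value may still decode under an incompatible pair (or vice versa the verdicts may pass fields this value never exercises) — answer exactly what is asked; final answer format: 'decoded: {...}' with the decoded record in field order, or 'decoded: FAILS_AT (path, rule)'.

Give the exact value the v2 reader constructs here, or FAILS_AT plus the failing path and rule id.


the writer's type comes first in each Order pair
decode walk for Order under reader schema v2:
  role := "BOT"
  geo.factor := 0.0
  geo.owner := "alpha"
  geo.enabled := false (from writer primary)
  geo.avatar := 0x1A2B
  latitude := -2.5
  active := false (from writer verified)
  label := "beta" (from writer nickname)
  blob := 0xBEEF
  age := null (not supplied -> null)
  => decoded: {"role": "BOT", "geo": {"factor": 0.0, "owner": "alpha", "enabled": false, "avatar": 0x1A2B}, "latitude": -2.5, "active": false, "label": "beta", "blob": 0xBEEF, "age": null}

decoded: {"role": "BOT", "geo": {"factor": 0.0, "owner": "alpha", "enabled": false, "avatar": 0x1A2B}, "latitude": -2.5, "active": false, "label": "beta", "blob": 0xBEEF, "age": null}


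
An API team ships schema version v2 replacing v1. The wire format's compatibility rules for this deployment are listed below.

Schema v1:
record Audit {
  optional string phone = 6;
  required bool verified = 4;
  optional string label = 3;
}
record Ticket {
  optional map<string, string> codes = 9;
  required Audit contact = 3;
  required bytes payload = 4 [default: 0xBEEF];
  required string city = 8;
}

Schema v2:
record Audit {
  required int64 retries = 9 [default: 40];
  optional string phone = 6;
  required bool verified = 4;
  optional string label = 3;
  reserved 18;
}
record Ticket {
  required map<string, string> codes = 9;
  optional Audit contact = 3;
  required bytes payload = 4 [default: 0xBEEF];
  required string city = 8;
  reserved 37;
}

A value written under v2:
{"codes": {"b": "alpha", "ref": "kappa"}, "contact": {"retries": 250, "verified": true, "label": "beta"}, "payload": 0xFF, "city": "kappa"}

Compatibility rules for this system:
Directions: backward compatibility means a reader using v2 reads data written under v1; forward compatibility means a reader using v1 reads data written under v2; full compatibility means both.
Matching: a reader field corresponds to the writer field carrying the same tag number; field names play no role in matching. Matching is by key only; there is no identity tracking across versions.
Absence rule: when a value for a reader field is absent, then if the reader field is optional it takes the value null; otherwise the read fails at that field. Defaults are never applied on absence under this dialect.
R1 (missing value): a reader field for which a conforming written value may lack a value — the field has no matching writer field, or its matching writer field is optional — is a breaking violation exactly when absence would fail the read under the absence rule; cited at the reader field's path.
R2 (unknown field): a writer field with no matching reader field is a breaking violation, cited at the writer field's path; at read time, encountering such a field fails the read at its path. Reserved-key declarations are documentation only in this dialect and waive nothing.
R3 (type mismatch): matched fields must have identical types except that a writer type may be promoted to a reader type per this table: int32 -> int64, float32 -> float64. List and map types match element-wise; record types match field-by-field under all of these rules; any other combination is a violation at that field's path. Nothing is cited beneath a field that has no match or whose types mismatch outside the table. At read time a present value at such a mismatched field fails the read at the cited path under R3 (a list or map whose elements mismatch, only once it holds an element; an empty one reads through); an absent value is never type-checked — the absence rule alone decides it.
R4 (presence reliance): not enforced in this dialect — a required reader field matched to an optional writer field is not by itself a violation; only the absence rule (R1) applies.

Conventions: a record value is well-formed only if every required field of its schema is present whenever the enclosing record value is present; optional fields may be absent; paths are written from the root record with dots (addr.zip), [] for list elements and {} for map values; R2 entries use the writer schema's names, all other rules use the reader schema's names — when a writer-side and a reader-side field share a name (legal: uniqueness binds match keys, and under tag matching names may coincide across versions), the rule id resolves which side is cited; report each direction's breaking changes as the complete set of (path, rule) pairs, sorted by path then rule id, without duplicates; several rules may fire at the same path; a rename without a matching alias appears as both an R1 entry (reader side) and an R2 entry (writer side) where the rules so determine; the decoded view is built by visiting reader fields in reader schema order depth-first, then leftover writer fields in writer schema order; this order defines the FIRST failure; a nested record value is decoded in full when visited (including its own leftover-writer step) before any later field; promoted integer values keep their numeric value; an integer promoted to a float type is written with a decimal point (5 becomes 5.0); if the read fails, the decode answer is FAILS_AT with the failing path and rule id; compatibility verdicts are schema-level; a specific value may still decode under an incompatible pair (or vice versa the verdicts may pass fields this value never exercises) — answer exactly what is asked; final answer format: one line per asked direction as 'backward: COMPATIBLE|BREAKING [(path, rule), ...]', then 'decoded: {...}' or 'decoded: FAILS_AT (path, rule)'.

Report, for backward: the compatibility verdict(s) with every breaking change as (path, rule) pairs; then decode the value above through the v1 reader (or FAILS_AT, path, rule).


backward: BREAKING [(codes, R1), (contact.retries, R1)]; decoded: FAILS_AT (contact.retries, R2)

each type pair in Ticket: writer, then reader
backward for Ticket (reader v2, writer v1):
  codes: paired with writer codes (map<string, string> -> map<string, string>; writer optional)
  contact: paired with writer contact (Audit -> Audit; writer required)
  payload: paired with writer payload (bytes -> bytes; writer required)
  city: paired with writer city (string -> string; writer required)
  no writer field matches reader contact.retries
  contact.phone: paired with writer contact.phone (string -> string; writer optional)
  contact.verified: paired with writer contact.verified (bool -> bool; writer required)
  contact.label: paired with writer contact.label (string -> string; writer optional)
  rule R1 violated at codes
  rule R1 violated at contact.retries
  => 2 violation(s): backward is BREAKING for Ticket
decoding the Ticket value with the v1 reader:
  codes := {"b": "alpha", "ref": "kappa"}
  contact.phone := null (not supplied -> null)
  contact.verified := true
  contact.label := "beta"
  read fails at contact.retries under R2 (unknown field)
  => FAILS_AT (contact.retries, R2)


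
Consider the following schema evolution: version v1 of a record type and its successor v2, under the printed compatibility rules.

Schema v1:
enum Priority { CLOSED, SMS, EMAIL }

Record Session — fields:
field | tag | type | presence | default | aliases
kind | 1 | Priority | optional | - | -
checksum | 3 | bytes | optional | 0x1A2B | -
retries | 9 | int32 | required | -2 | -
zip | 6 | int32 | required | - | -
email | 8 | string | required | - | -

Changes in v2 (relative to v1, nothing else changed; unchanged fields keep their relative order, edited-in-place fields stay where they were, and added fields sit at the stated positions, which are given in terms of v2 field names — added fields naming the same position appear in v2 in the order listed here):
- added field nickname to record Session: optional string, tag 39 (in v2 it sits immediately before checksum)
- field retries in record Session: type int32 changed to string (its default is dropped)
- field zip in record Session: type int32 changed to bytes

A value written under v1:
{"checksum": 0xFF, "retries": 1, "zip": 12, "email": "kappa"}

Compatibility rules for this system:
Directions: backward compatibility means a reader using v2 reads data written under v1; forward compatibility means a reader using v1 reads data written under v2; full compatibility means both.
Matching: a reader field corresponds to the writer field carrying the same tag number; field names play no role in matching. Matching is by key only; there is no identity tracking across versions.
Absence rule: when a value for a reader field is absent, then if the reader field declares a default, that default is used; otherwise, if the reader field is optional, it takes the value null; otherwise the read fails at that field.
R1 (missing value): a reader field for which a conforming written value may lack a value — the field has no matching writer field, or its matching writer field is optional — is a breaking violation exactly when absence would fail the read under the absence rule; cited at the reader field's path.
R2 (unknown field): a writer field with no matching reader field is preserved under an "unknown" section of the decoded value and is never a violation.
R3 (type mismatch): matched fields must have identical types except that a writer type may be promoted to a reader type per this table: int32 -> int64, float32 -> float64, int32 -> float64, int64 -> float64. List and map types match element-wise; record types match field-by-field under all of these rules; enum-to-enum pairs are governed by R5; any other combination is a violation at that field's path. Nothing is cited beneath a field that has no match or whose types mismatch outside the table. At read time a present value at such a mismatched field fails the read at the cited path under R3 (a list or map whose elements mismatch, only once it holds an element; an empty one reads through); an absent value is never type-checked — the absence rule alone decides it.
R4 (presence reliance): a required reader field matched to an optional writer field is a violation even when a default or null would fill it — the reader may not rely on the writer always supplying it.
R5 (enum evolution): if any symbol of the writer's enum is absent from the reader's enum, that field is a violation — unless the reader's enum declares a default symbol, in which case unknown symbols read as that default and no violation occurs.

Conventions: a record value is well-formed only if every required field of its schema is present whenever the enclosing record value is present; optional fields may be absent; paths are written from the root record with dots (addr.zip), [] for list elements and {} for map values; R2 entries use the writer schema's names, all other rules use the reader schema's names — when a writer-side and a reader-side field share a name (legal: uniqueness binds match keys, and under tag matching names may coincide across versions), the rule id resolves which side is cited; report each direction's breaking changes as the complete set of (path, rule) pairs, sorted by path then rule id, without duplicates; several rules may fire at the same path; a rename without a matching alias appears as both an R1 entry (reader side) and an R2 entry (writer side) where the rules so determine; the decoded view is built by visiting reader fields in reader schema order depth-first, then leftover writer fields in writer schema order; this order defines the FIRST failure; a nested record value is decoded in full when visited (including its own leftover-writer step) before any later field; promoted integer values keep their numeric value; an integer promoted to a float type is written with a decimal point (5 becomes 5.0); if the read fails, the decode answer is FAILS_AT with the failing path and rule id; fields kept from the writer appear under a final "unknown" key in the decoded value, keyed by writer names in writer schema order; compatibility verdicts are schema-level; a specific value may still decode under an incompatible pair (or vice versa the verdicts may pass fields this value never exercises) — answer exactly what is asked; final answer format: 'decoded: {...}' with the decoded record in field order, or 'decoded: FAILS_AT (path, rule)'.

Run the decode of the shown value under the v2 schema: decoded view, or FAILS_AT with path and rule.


the writer's type comes first in each Session pair
migrating the Session value to v2:
  kind := null (missing; optional => null)
  nickname := null (missing; optional => null)
  checksum := 0xFF
  read fails at retries under R3
  => FAILS_AT (retries, R3)
checking off the Session differences that do not matter here:
  added field nickname to record Session: optional string, tag 39 (in v2 it sits immediately before checksum) -> triggers nothing under the printed rules; the Session answer is the same either way
  field zip in record Session: type int32 changed to bytes -> changes Session's schema-level verdicts only — the decode of this value is the same

decoded: FAILS_AT (retries, R3)


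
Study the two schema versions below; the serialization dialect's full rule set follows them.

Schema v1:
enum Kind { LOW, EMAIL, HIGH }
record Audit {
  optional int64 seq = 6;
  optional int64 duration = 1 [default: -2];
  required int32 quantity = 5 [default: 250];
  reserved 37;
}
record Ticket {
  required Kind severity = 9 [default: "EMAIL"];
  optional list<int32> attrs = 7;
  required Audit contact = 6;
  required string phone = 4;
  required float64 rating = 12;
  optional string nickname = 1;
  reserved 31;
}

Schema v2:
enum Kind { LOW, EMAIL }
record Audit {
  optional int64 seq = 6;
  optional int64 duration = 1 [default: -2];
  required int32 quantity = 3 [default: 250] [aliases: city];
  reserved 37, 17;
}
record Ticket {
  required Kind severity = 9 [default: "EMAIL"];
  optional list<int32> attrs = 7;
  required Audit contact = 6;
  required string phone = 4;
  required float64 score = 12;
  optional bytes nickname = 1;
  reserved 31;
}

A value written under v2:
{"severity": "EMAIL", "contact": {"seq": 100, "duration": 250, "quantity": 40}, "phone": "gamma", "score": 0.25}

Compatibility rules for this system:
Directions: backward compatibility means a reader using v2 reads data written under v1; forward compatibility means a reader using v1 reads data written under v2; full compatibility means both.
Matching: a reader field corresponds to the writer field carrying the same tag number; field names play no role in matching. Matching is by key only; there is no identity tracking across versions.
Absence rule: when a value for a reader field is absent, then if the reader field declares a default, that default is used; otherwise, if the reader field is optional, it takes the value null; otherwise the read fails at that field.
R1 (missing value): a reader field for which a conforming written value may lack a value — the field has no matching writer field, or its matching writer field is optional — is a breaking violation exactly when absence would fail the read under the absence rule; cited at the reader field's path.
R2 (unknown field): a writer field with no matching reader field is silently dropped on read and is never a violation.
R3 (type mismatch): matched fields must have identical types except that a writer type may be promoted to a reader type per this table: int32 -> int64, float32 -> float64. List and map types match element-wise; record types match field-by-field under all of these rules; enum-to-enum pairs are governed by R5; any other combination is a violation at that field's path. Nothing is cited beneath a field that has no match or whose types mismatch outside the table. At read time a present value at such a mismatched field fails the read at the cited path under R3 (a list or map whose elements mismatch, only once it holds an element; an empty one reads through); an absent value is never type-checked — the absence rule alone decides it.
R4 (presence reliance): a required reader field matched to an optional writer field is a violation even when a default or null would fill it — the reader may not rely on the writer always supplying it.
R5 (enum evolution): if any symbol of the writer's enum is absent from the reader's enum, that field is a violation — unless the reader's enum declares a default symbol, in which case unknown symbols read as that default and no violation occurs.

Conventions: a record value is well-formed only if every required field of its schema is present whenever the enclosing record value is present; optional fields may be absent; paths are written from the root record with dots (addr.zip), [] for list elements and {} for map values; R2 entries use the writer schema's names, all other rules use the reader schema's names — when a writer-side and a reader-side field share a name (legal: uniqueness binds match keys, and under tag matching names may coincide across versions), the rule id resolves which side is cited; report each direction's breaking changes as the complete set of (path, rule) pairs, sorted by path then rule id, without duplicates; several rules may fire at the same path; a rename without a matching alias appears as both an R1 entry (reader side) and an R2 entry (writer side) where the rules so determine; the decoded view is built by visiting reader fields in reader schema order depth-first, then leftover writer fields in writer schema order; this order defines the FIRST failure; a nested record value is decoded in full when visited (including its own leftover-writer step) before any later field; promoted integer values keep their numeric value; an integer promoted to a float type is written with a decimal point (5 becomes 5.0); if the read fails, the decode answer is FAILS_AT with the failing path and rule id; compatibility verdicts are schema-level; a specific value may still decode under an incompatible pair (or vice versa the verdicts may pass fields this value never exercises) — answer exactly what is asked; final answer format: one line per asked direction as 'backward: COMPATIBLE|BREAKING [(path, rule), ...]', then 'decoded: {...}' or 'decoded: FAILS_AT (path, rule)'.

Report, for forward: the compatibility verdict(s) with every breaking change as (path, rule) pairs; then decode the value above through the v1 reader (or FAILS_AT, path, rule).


arrows below run writer -> reader for Ticket
forward for Ticket (reader v1, writer v2):
  severity: paired with writer severity (Kind -> Kind; writer required)
  attrs: paired with writer attrs (list<int32> -> list<int32>; writer optional)
  contact: paired with writer contact (Audit -> Audit; writer required)
  phone: paired with writer phone (string -> string; writer required)
  rating: paired with writer score (float64 -> float64; writer required)
  nickname: paired with writer nickname (bytes -> string; writer optional)
  contact.seq: paired with writer contact.seq (int64 -> int64; writer optional)
  contact.duration: paired with writer contact.duration (int64 -> int64; writer optional)
  contact.quantity: no writer match
  contact.quantity (writer side), unknown to reader
  breaking: (nickname, R3)
  => 1 violation(s): forward is BREAKING for Ticket
decode walk for Ticket under reader schema v1:
  severity := "EMAIL"
  attrs := null (not supplied -> null)
  contact.seq := 100
  contact.duration := 250
  contact.quantity := 250 (no value, default fills)
  writer contact.quantity: unmatched, discarded
  phone := "gamma"
  rating := 0.25 (from writer score)
  nickname := null (not supplied -> null)
  => decoded: {"severity": "EMAIL", "attrs": null, "contact": {"seq": 100, "duration": 250, "quantity": 250}, "phone": "gamma", "rating": 0.25, "nickname": null}
the other Ticket changes do not affect what is asked:
  renamed field rating to score in record Ticket -> fires no rule on Ticket, leaving the asked answer as it is
  enum Kind (field severity in record Ticket): symbol HIGH removed -> fires only in the backward direction of Ticket, which is not asked here

forward: BREAKING [(nickname, R3)]; decoded: {"severity": "EMAIL", "attrs": null, "contact": {"seq": 100, "duration": 250, "quantity": 250}, "phone": "gamma", "rating": 0.25, "nickname": null}


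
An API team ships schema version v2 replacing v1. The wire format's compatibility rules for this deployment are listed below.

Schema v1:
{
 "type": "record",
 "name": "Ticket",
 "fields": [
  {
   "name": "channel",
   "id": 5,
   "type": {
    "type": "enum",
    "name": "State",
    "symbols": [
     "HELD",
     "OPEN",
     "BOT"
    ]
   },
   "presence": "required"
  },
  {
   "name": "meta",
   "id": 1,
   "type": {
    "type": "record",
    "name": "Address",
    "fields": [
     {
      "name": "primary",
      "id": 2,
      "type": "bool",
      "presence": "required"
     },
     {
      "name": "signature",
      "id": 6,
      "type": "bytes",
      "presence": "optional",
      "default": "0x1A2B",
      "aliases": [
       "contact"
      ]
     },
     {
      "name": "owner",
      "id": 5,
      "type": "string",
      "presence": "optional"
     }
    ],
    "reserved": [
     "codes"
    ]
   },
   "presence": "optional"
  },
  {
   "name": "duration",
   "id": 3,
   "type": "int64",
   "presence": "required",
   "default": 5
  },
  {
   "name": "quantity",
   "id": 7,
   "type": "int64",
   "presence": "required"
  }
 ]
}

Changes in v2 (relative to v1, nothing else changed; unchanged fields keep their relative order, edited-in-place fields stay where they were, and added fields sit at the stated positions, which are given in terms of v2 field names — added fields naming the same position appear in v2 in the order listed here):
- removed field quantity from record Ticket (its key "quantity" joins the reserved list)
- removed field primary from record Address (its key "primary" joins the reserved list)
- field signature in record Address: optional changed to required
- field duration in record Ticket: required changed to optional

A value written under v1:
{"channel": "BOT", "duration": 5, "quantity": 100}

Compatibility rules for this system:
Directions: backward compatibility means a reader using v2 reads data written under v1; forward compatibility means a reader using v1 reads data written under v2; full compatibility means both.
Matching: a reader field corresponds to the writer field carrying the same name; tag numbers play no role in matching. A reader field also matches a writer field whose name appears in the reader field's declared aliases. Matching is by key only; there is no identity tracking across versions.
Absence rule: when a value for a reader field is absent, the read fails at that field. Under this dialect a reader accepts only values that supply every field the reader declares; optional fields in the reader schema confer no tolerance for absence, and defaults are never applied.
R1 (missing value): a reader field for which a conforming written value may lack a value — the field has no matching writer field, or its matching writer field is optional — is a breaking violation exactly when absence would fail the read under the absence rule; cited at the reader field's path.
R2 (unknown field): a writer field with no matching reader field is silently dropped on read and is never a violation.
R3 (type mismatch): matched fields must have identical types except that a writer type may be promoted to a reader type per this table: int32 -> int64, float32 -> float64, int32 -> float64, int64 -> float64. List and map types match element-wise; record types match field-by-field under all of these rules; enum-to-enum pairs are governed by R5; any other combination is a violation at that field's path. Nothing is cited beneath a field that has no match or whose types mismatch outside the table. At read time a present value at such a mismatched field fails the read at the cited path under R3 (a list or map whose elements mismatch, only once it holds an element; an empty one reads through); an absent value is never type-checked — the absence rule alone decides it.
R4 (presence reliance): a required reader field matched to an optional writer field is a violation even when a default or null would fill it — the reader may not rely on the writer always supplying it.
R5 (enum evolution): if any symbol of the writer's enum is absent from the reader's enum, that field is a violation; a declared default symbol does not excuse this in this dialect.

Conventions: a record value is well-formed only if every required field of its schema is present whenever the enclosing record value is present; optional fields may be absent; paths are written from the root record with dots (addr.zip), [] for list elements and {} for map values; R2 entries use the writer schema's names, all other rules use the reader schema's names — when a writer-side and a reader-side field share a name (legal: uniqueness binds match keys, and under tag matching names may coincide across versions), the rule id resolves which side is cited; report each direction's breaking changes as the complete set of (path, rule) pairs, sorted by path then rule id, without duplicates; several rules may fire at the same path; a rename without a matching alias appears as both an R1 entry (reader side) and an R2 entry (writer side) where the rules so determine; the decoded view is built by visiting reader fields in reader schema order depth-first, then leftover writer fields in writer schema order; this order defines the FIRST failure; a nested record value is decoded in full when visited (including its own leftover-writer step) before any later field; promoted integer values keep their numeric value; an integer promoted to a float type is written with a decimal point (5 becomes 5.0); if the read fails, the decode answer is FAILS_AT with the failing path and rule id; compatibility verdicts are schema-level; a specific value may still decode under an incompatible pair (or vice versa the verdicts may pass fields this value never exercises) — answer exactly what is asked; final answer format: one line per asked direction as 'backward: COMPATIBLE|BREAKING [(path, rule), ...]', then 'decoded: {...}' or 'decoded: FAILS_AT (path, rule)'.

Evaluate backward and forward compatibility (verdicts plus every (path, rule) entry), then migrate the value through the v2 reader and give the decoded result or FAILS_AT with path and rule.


backward: BREAKING [(meta, R1), (meta.owner, R1), (meta.signature, R1), (meta.signature, R4)]; forward: BREAKING [(duration, R1), (duration, R4), (meta, R1), (meta.owner, R1), (meta.primary, R1), (quantity, R1)]; decoded: FAILS_AT (meta, R1)

in Ticket below, arrows point writer -> reader
backward analysis of Ticket with v2 as reader and v1 as writer:
  channel <- channel (State -> State, writer required)
  meta <- meta (Address -> Address, writer optional)
  duration <- duration (int64 -> int64, writer required)
  leftover writer field: quantity
  meta.signature <- meta.signature (bytes -> bytes, writer optional)
  meta.owner <- meta.owner (string -> string, writer optional)
  leftover writer field: meta.primary
  breaking: (meta, R1)
  breaking: (meta.owner, R1)
  breaking: (meta.signature, R1)
  breaking: (meta.signature, R4)
  backward on Ticket therefore BREAKING (4)
forward analysis of Ticket with v1 as reader and v2 as writer:
  channel <- channel (State -> State, writer required)
  meta <- meta (Address -> Address, writer optional)
  duration <- duration (int64 -> int64, writer optional)
  quantity has no writer counterpart
  meta.primary has no writer counterpart
  meta.signature <- meta.signature (bytes -> bytes, writer required)
  meta.owner <- meta.owner (string -> string, writer optional)
  breaking: (duration, R1)
  breaking: (duration, R4)
  breaking: (meta, R1)
  breaking: (meta.owner, R1)
  breaking: (meta.primary, R1)
  breaking: (quantity, R1)
  forward on Ticket therefore BREAKING (6)
decoding the Ticket value with the v2 reader:
  channel := "BOT"
  read fails at meta under R1 (no fill)
  => FAILS_AT (meta, R1)
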